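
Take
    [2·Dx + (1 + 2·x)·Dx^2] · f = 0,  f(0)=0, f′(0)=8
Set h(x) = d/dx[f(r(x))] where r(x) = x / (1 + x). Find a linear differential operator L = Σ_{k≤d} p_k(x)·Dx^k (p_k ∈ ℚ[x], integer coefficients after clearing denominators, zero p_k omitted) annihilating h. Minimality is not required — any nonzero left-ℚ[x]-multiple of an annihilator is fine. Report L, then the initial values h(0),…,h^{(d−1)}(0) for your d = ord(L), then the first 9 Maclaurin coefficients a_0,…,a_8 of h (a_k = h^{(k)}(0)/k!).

L = (4 + 6·x) + (1 + 4·x + 3·x^2)·Dx  (order 1).
h: a_k = 8, -32, 104, -320, 968, -2912, 8744, -26240, 78728, …
ICs: h(0) = 8.

f: a_k = 0, 8, -8, 32/3, -16, 128/5, -128/3, 512/7, -128, …
h₀=f(r): pull back L_f along r ⇒ L₀.
h=h₀': d/dx-closure on L₀ ⇒ L.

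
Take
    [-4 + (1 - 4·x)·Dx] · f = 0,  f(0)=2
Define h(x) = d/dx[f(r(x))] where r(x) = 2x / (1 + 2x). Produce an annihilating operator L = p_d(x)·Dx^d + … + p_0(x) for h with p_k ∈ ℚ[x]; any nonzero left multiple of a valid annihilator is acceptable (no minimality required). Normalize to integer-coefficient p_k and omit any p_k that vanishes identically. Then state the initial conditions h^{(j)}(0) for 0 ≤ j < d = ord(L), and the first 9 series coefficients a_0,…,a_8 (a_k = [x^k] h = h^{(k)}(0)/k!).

f: a_k = 2, 8, 32, 128, 512, 2048, 8192, 32768, 131072, …
h₀=f(r): pull back L_f along r ⇒ L₀.
Differentiate: ansatz ord ≤ ord L₀ ⇒ L.
L = 12 + (-1 + 6·x)·Dx  (order 1).
h: a_k = 16, 192, 1728, 13824, 103680, 746496, 5225472, 35831808, 241864704, …
ICs: h(0) = 16.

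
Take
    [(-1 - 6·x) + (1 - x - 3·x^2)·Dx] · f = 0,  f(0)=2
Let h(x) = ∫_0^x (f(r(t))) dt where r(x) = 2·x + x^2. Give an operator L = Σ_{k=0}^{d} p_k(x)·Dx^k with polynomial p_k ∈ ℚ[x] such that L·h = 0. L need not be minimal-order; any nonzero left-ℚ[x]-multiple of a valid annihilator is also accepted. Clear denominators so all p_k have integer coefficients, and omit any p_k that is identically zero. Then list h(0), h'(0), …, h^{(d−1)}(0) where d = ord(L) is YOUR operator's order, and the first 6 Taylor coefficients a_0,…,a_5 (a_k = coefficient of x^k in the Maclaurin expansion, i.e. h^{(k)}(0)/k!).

f: a_k = 2, 2, 8, 14, 38, 80, …
L₀ from L_f via x↦r, Dx↦r'^{-1}Dx.
h=∫₀ˣh₀: take L = L₀·Dx.
L = (2 + 26·x + 36·x^2 + 12·x^3)·Dx + (-1 + 2·x + 13·x^2 + 12·x^3 + 3·x^4)·Dx^2  (order 2).
h: a_k = 0, 2, 2, 34/3, 36, 784/5, …
ICs: h(0) = 0, h′(0) = 2.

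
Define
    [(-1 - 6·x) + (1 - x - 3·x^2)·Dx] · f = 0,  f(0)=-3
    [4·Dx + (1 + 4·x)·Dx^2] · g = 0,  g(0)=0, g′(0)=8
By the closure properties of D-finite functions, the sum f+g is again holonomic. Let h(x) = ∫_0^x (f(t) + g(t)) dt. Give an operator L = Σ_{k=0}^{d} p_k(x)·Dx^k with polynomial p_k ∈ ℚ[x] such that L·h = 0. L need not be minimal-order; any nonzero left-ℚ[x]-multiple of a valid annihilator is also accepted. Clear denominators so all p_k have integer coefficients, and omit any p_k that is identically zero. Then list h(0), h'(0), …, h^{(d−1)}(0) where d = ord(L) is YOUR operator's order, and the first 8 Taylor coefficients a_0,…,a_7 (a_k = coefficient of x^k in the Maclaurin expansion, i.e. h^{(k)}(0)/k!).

L = (212 + 1072·x + 3144·x^2 + 2160·x^3 + 2592·x^4)·Dx^2 + (5 + 248·x + 1922·x^2 + 4308·x^3 + 4464·x^4 + 4320·x^5)·Dx^3 + (-6 - 53·x - 108·x^2 + 110·x^3 + 519·x^4 + 1044·x^5 + 864·x^6)·Dx^4  (order 4).
h: a_k = 0, -3, 5/2, -28/3, 65/12, -37, 724/15, -4969/21, …
ICs: h(0) = 0, h′(0) = -3, h′′(0) = 5, h′′′(0) = -56.

f: a_k = -3, -3, -12, -21, -57, -120, -291, -651, …
g: a_k = 0, 8, -16, 128/3, -128, 2048/5, -4096/3, 32768/7, …
Weyl lclm of L_f,L_g ⇒ L₀ (ord ≤ 3).
Integrate: L := L₀·Dx.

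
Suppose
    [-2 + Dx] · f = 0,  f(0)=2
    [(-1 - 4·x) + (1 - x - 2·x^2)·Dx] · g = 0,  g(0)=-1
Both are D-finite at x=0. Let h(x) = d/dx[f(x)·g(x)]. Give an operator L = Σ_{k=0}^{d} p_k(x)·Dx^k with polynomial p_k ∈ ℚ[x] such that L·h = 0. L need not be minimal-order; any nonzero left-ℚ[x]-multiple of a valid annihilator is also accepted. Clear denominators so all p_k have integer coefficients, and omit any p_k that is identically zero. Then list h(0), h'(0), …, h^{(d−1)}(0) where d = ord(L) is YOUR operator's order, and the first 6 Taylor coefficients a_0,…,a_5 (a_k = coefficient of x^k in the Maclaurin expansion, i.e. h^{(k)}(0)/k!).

L = (14 + 16·x - 12·x^2 - 16·x^3 + 16·x^4) + (-3 + x + 12·x^2 - 8·x^4)·Dx  (order 1).
h: a_k = -6, -28, -86, -232, -1738/3, -20884/15, …
ICs: h(0) = -6.

f: a_k = 2, 4, 4, 8/3, 4/3, 8/15, …
g: a_k = -1, -1, -3, -5, -11, -21, …
Product ⇒ symmetric product L₀, ord ≤ 1.
h=h₀': d/dx-closure on L₀ ⇒ L.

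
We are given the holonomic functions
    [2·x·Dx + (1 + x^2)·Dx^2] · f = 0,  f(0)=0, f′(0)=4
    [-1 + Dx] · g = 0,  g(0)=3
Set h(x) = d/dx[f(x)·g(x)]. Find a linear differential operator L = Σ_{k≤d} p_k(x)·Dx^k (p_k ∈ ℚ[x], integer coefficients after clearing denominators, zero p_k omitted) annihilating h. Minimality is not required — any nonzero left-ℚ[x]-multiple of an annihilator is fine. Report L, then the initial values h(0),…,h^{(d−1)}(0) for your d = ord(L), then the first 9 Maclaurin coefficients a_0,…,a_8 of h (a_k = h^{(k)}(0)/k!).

L = (1 + 5·x - 3·x^2 + x^3) + (-6·x + 4·x^2 - 2·x^3)·Dx + (-1 + x - x^2 + x^3)·Dx^2  (order 2).
h: a_k = 12, 24, 6, -8, 9/2, 11, -93/20, -226/21, 1151/224, …
ICs: h(0) = 12, h′(0) = 24.

f: a_k = 0, 4, 0, -4/3, 0, 4/5, 0, -4/7, 0, …
g: a_k = 3, 3, 3/2, 1/2, 1/8, 1/40, 1/240, 1/1680, 1/13440, …
Product ⇒ symmetric product L₀, ord ≤ 2.
Differentiate: ansatz ord ≤ ord L₀ ⇒ L.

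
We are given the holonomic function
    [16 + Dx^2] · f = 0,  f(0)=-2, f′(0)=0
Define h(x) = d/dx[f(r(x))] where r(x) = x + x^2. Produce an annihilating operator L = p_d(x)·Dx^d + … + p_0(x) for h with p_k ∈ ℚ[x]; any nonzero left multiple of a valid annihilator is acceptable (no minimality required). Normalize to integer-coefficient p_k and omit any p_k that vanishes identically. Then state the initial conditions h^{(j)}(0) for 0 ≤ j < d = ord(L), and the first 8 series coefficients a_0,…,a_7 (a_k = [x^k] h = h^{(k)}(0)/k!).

f: a_k = -2, 0, 16, 0, -64/3, 0, 512/45, 0, …
Substitute x→r, Dx→(1/r')Dx; clear ⇒ L₀.
Derive L from L₀ (diff closure).
L = (28 + 128·x + 384·x^2 + 512·x^3 + 256·x^4) + (-6 - 12·x)·Dx + (1 + 4·x + 4·x^2)·Dx^2  (order 2).
h: a_k = 0, 32, 96, -64/3, -1280/3, -10496/15, -1792/15, 368128/315, …
ICs: h(0) = 0, h′(0) = 32.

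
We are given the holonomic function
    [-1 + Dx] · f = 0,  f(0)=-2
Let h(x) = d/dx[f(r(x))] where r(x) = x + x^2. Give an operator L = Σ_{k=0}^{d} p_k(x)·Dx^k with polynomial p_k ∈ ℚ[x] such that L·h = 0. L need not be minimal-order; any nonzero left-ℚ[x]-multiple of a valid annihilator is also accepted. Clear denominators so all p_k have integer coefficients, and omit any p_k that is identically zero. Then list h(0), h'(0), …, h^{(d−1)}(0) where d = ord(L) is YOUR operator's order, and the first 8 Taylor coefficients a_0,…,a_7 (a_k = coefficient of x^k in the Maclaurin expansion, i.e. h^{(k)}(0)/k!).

L = (3 + 4·x + 4·x^2) + (-1 - 2·x)·Dx  (order 1).
h: a_k = -2, -6, -7, -25/3, -27/4, -331/60, -1303/360, -1979/840, …
ICs: h(0) = -2.

f: a_k = -2, -2, -1, -1/3, -1/12, -1/60, -1/360, -1/2520, …
f∘r: x↦r, Dx↦Dx/r' in L_f ⇒ L₀.
h=h₀': d/dx-closure on L₀ ⇒ L.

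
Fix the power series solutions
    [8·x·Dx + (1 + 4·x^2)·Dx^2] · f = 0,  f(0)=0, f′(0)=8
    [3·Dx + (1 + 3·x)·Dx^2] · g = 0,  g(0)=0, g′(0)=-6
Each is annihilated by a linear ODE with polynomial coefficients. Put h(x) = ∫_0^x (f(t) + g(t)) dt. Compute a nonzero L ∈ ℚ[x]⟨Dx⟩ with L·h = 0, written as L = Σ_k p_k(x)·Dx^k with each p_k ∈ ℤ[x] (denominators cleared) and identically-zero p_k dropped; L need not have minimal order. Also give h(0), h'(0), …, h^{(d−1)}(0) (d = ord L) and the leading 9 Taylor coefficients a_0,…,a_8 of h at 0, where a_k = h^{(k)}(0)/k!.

f: a_k = 0, 8, 0, -32/3, 0, 128/5, 0, -512/7, 0, …
g: a_k = 0, -6, 9, -18, 81/2, -486/5, 243, -4374/7, 6561/4, …
h₀=f+g: left-lcm gives L₀, ord ≤ 4.
h=∫₀ˣh₀: take L = L₀·Dx.
L = (-24 - 216·x + 288·x^2 + 288·x^3)·Dx^2 + (-26 - 48·x - 120·x^2 + 576·x^3 + 576·x^4)·Dx^3 + (-3 - x + 24·x^2 + 32·x^3 + 144·x^4 + 144·x^5)·Dx^4  (order 4).
h: a_k = 0, 0, 1, 3, -43/6, 81/10, -179/15, 243/7, -349/4, …
ICs: h(0) = 0, h′(0) = 0, h′′(0) = 2, h′′′(0) = 18.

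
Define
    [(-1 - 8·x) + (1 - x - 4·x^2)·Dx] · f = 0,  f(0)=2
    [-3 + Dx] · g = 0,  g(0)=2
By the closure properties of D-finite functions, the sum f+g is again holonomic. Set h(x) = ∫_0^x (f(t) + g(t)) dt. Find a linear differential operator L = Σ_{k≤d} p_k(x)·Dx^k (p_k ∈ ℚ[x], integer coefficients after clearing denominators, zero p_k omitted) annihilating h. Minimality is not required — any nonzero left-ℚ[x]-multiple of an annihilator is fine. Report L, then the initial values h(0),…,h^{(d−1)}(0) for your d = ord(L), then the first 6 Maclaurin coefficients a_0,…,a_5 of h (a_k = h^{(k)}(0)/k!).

f: a_k = 2, 2, 10, 18, 58, 130, …
g: a_k = 2, 6, 9, 9, 27/4, 81/20, …
h₀=f+g: left-lcm gives L₀, ord ≤ 2.
h=∫h₀ ⇒ L = L₀·Dx.
L = (-21 - 9·x - 396·x^2 - 288·x^3)·Dx + (1 + 42·x + 159·x^2 - 72·x^3 - 144·x^4)·Dx^2 + (2 - 13·x - 9·x^2 + 56·x^3 + 48·x^4)·Dx^3  (order 3).
h: a_k = 0, 4, 4, 19/3, 27/4, 259/20, …
ICs: h(0) = 0, h′(0) = 4, h′′(0) = 8.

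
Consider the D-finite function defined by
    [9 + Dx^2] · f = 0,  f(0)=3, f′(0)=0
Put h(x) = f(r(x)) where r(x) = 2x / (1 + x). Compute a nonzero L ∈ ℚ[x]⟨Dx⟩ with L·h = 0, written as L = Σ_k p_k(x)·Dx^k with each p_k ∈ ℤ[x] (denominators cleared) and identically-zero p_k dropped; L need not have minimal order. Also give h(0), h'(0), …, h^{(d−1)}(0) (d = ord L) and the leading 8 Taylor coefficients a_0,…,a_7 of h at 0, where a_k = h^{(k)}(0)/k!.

f: a_k = 3, 0, -27/2, 0, 81/8, 0, -243/80, 0, …
Substitute x→r, Dx→(1/r')Dx; clear ⇒ L₀.
L = 36 + (2 + 6·x + 6·x^2 + 2·x^3)·Dx + (1 + 4·x + 6·x^2 + 4·x^3 + x^4)·Dx^2  (order 2).
h: a_k = 3, 0, -54, 108, 0, -432, 5778/5, -8748/5, …
ICs: h(0) = 3, h′(0) = 0.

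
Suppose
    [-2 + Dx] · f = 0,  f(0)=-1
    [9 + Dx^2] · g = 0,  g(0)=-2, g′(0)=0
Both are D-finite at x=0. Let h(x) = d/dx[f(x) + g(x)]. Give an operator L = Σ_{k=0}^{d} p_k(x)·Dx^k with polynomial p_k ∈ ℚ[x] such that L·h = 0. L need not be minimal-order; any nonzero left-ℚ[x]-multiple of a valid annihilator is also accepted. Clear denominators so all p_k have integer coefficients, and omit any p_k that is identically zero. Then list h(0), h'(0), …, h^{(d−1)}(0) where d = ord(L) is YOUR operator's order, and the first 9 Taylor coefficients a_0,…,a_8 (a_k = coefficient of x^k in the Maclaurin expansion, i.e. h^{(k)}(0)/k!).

L = 18 - 9·Dx + 2·Dx^2 - Dx^3  (order 3).
h: a_k = -2, 14, -4, -89/3, -4/3, 697/60, -8/45, -6689/2520, -4/315, …
ICs: h(0) = -2, h′(0) = 14, h′′(0) = -8.

f: a_k = -1, -2, -2, -4/3, -2/3, -4/15, -4/45, -8/315, -2/315, …
g: a_k = -2, 0, 9, 0, -27/4, 0, 81/40, 0, -729/2240, …
h₀=f+g: left-lcm gives L₀, ord ≤ 3.
Derive L from L₀ (diff closure).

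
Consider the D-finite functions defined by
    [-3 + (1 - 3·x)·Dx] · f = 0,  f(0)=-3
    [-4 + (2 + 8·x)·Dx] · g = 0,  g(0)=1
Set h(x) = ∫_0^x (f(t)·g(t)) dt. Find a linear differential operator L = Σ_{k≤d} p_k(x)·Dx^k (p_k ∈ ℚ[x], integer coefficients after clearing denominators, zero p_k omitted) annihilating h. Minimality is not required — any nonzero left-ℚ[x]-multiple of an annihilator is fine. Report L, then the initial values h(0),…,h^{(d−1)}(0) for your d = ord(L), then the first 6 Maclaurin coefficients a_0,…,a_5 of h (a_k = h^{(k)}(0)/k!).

L = (5 + 6·x)·Dx + (-1 - x + 12·x^2)·Dx^2  (order 2).
h: a_k = 0, -3, -15/2, -13, -129/4, -357/5, …
ICs: h(0) = 0, h′(0) = -3.

f: a_k = -3, -9, -27, -81, -243, -729, …
g: a_k = 1, 2, -2, 4, -10, 28, …
h₀=f·g: eliminate ⇒ L₀, order ≤ 1·1.
∫: right-multiply L₀ by Dx.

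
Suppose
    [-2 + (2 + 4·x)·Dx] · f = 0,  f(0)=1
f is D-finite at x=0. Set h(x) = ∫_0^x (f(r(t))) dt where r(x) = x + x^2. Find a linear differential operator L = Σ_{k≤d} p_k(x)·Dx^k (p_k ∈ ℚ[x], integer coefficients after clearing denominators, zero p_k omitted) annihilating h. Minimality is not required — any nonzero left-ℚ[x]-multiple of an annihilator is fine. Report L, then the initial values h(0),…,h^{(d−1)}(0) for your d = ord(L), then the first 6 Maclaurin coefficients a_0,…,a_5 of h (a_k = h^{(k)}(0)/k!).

f: a_k = 1, 1, -1/2, 1/2, -5/8, 7/8, …
Substitute x→r, Dx→(1/r')Dx; clear ⇒ L₀.
h=∫₀ˣh₀: take L = L₀·Dx.
L = (-1 - 2·x)·Dx + (1 + 2·x + 2·x^2)·Dx^2  (order 2).
h: a_k = 0, 1, 1/2, 1/6, -1/8, 3/40, …
ICs: h(0) = 0, h′(0) = 1.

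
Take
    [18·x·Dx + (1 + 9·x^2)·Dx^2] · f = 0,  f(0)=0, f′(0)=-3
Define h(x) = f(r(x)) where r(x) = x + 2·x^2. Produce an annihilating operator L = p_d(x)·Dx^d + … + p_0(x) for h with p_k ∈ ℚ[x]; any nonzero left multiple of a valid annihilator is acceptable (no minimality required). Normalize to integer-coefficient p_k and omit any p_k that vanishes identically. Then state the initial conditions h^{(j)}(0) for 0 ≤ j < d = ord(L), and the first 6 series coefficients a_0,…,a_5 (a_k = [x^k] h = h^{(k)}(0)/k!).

L = (-4 + 18·x + 144·x^2 + 432·x^3 + 432·x^4)·Dx + (1 + 4·x + 9·x^2 + 72·x^3 + 180·x^4 + 144·x^5)·Dx^2  (order 2).
h: a_k = 0, -3, -6, 9, 54, 297/5, …
ICs: h(0) = 0, h′(0) = -3.

f: a_k = 0, -3, 0, 9, 0, -243/5, …
L₀ from L_f via x↦r, Dx↦r'^{-1}Dx.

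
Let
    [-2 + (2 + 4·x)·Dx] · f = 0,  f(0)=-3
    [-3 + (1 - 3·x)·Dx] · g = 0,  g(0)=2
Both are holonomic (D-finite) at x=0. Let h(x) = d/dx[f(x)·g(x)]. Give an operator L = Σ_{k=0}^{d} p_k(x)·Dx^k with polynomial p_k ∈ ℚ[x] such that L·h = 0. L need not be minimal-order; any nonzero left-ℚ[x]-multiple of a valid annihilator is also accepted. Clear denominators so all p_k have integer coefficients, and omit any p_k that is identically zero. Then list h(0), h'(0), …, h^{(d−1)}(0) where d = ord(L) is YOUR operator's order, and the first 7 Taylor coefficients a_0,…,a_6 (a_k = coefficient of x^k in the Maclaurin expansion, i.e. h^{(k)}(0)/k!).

L = (23 + 72·x + 27·x^2) + (-4 + x + 27·x^2 + 18·x^3)·Dx  (order 1).
h: a_k = -24, -138, -630, -2505, -9420, -135459/4, -474453/4, …
ICs: h(0) = -24.

f: a_k = -3, -3, 3/2, -3/2, 15/8, -21/8, 63/16, …
g: a_k = 2, 6, 18, 54, 162, 486, 1458, …
f·g: L₀ = L_f ⊗_s L_g, ord ≤ 1·1.
Derive L from L₀ (diff closure).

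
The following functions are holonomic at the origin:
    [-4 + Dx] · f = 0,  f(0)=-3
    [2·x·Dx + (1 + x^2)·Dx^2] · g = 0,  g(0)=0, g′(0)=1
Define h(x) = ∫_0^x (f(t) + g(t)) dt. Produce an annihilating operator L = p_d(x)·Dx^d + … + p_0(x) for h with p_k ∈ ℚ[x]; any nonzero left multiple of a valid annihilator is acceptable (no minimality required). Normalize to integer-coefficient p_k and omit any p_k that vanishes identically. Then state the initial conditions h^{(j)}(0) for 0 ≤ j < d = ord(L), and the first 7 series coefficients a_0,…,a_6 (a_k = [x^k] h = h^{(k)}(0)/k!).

f: a_k = -3, -12, -24, -32, -32, -128/5, -256/15, …
g: a_k = 0, 1, 0, -1/3, 0, 1/5, 0, …
Weyl lclm of L_f,L_g ⇒ L₀ (ord ≤ 3).
∫: right-multiply L₀ by Dx.
L = (4 - 16·x - 12·x^2 - 16·x^3)·Dx^2 + (-9 - 13·x^2 - 8·x^4)·Dx^3 + (2 + x + 4·x^2 + x^3 + 2·x^4)·Dx^4  (order 4).
h: a_k = 0, -3, -11/2, -8, -97/12, -32/5, -127/30, …
ICs: h(0) = 0, h′(0) = -3, h′′(0) = -11, h′′′(0) = -48.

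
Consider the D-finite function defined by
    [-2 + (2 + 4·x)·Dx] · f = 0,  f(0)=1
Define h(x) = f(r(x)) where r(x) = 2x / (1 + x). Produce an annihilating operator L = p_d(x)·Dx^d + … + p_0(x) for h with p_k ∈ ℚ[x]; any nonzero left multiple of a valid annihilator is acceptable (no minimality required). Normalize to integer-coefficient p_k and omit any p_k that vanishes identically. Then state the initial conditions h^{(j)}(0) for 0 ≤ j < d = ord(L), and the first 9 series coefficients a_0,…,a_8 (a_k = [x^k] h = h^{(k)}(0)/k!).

L = -2 + (1 + 6·x + 5·x^2)·Dx  (order 1).
h: a_k = 1, 2, -4, 10, -30, 102, -376, 1462, -5900, …
ICs: h(0) = 1.

f: a_k = 1, 1, -1/2, 1/2, -5/8, 7/8, -21/16, 33/16, -429/128, …
f∘r: x↦r, Dx↦Dx/r' in L_f ⇒ L₀.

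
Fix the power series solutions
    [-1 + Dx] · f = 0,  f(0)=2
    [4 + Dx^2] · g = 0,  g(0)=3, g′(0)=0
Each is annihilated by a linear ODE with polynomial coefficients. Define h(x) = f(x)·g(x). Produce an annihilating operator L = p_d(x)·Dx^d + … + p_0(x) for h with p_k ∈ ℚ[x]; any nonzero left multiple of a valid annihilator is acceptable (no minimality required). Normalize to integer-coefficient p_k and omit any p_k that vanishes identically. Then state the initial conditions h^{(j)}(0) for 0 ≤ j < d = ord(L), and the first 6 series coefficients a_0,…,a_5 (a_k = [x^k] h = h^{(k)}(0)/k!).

L = 5 - 2·Dx + Dx^2  (order 2).
h: a_k = 6, 6, -9, -11, -7/4, 41/20, …
ICs: h(0) = 6, h′(0) = 6.

f: a_k = 2, 2, 1, 1/3, 1/12, 1/60, …
g: a_k = 3, 0, -6, 0, 2, 0, …
f·g: L₀ = L_f ⊗_s L_g, ord ≤ 1·2.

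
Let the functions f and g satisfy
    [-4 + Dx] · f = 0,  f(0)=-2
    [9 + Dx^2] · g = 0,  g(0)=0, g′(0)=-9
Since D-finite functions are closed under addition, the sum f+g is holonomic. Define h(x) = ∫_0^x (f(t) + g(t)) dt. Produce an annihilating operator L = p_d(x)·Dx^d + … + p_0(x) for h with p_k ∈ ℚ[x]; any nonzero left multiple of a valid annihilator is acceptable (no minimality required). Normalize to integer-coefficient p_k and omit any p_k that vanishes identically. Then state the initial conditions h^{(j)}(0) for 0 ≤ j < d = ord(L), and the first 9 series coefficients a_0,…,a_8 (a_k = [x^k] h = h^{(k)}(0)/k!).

L = -36·Dx + 9·Dx^2 - 4·Dx^3 + Dx^4  (order 4).
h: a_k = 0, -2, -17/2, -16/3, -47/24, -64/15, -2777/720, -512/315, -26207/40320, …
ICs: h(0) = 0, h′(0) = -2, h′′(0) = -17, h′′′(0) = -32.

f: a_k = -2, -8, -16, -64/3, -64/3, -256/15, -512/45, -2048/315, -1024/315, …
g: a_k = 0, -9, 0, 27/2, 0, -243/40, 0, 729/560, 0, …
L₀ := lclm(L_f,L_g); ord L₀ ≤ 1+2.
h=∫h₀ ⇒ L = L₀·Dx.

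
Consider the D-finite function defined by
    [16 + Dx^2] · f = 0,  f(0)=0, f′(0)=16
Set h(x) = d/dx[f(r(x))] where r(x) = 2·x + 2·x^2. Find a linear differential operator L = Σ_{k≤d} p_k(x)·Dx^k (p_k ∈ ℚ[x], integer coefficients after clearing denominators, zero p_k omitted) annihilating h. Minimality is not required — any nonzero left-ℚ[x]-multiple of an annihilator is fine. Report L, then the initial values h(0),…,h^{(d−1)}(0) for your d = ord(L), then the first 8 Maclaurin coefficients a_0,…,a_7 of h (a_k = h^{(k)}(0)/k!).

L = (76 + 512·x + 1536·x^2 + 2048·x^3 + 1024·x^4) + (-6 - 12·x)·Dx + (1 + 4·x + 4·x^2)·Dx^2  (order 2).
h: a_k = 32, 64, -1024, -4096, 1024/3, 30720, 2916352/45, -262144/45, …
ICs: h(0) = 32, h′(0) = 64.

f: a_k = 0, 16, 0, -128/3, 0, 512/15, 0, -4096/315, …
L₀ from L_f via x↦r, Dx↦r'^{-1}Dx.
h=h₀': d/dx-closure on L₀ ⇒ L.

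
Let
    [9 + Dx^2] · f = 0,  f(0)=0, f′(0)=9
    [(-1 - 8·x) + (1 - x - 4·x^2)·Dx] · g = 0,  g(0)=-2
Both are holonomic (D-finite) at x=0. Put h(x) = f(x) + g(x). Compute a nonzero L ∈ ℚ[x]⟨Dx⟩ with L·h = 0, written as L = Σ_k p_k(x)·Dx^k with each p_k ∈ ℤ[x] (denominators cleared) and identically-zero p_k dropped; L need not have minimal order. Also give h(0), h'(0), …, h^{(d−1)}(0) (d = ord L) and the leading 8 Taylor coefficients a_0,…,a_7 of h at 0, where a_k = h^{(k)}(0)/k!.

L = (-567 - 4806·x - 3321·x^2 - 9936·x^3 - 6480·x^4 - 10368·x^5) + (171 - 117·x - 441·x^2 + 135·x^3 - 540·x^4 - 3888·x^5 - 5184·x^6)·Dx + (-63 - 534·x - 369·x^2 - 1104·x^3 - 720·x^4 - 1152·x^5)·Dx^2 + (19 - 13·x - 49·x^2 + 15·x^3 - 60·x^4 - 432·x^5 - 576·x^6)·Dx^3  (order 3).
h: a_k = -2, 7, -10, -63/2, -58, -4957/40, -362, -494649/560, …
ICs: h(0) = -2, h′(0) = 7, h′′(0) = -20.

f: a_k = 0, 9, 0, -27/2, 0, 243/40, 0, -729/560, …
g: a_k = -2, -2, -10, -18, -58, -130, -362, -882, …
Sum ⇒ L₀ = lclm(L_f,L_g) in ℚ(x)⟨Dx⟩.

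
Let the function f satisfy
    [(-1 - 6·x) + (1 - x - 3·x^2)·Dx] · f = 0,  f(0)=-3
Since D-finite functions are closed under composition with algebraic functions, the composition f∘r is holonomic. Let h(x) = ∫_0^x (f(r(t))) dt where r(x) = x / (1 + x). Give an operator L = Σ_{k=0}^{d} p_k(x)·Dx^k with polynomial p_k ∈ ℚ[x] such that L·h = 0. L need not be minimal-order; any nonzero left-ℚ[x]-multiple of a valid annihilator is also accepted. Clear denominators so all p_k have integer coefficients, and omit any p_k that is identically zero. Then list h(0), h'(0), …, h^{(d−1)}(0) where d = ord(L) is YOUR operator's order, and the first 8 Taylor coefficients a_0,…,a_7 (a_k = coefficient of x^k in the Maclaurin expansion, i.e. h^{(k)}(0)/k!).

f: a_k = -3, -3, -12, -21, -57, -120, -291, -651, …
Change of var in L_f (x↦r) gives L₀.
h=∫h₀ ⇒ L = L₀·Dx.
L = (1 + 7·x)·Dx + (-1 - 2·x + 2·x^2 + 3·x^3)·Dx^2  (order 2).
h: a_k = 0, -3, -3/2, -3, 0, -27/5, 9/2, -108/7, …
ICs: h(0) = 0, h′(0) = -3.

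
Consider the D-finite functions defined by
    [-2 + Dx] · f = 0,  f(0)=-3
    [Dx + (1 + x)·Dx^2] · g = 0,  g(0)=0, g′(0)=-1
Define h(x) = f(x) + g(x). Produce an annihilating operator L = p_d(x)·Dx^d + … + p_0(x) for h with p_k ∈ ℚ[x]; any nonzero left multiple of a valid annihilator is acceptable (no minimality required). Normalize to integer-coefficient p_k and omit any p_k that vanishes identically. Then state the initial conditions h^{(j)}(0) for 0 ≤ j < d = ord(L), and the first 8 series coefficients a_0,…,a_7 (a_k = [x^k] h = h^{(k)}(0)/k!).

f: a_k = -3, -6, -6, -4, -2, -4/5, -4/15, -8/105, …
g: a_k = 0, -1, 1/2, -1/3, 1/4, -1/5, 1/6, -1/7, …
h₀=f+g: left-lcm gives L₀, ord ≤ 3.
L = (-8 - 4·x)·Dx + (-2 - 8·x - 4·x^2)·Dx^2 + (3 + 5·x + 2·x^2)·Dx^3  (order 3).
h: a_k = -3, -7, -11/2, -13/3, -7/4, -1, -1/10, -23/105, …
ICs: h(0) = -3, h′(0) = -7, h′′(0) = -11.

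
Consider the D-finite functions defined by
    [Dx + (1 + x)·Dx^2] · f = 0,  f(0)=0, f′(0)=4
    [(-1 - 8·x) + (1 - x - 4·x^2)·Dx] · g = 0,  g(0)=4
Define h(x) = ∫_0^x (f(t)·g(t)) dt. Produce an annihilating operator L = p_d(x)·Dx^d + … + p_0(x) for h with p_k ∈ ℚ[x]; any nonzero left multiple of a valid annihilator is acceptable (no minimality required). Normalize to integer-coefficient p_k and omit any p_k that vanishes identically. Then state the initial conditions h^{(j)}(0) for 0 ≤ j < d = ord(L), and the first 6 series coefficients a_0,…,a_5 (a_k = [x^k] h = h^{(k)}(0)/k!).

f: a_k = 0, 4, -2, 4/3, -1, 4/5, …
g: a_k = 4, 4, 20, 36, 116, 260, …
L₀ := L_f ⊗_s L_g (sym. prod.), ord ≤ 2.
Integrate: L := L₀·Dx.
L = (9 + 16·x)·Dx + (1 + 19·x + 20·x^2)·Dx^2 + (-1 + 5·x^2 + 4·x^3)·Dx^3  (order 3).
h: a_k = 0, 0, 8, 8/3, 58/3, 316/15, …
ICs: h(0) = 0, h′(0) = 0, h′′(0) = 16.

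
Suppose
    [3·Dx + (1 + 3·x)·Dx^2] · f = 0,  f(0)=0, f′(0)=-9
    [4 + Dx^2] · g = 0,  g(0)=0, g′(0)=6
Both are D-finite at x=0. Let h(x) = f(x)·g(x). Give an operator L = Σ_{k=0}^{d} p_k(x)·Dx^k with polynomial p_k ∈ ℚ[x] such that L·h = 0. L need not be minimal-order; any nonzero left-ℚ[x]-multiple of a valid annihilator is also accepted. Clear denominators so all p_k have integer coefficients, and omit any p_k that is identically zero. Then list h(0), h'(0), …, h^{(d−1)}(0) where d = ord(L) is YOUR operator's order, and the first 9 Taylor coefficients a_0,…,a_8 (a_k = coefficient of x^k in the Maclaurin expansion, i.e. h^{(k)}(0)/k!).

f: a_k = 0, -9, 27/2, -27, 243/4, -729/5, 729/2, -6561/7, 19683/8, …
g: a_k = 0, 6, 0, -4, 0, 4/5, 0, -8/105, 0, …
Sym-product of L_f,L_g gives L₀ (≤ ord 4).
L = (-1112 - 1248·x + 7344·x^2 + 27648·x^3 + 20736·x^4) + (-48 + 2160·x + 10368·x^2 + 10368·x^3)·Dx + (-250 + 240·x + 4968·x^2 + 13824·x^3 + 10368·x^4)·Dx^2 + (-12 + 540·x + 2592·x^2 + 2592·x^3)·Dx^3 + (7 + 138·x + 783·x^2 + 1728·x^3 + 1296·x^4)·Dx^4  (order 4).
h: a_k = 0, 0, -54, 81, -126, 621/2, -774, 9774/5, -35430/7, …
ICs: h(0) = 0, h′(0) = 0, h′′(0) = -108, h′′′(0) = 486.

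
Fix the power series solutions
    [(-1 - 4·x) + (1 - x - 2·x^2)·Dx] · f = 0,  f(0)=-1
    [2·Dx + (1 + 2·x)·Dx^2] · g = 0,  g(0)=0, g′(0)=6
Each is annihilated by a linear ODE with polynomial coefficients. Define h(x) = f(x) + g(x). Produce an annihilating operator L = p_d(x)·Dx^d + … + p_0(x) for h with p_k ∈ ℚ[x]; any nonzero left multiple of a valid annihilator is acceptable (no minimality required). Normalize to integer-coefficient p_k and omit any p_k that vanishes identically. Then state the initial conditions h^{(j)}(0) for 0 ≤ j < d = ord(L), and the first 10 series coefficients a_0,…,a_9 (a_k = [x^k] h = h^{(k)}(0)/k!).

f: a_k = -1, -1, -3, -5, -11, -21, -43, -85, -171, -341, …
g: a_k = 0, 6, -6, 8, -12, 96/5, -32, 384/7, -96, 512/3, …
L₀ := lclm(L_f,L_g); ord L₀ ≤ 1+2.
L = (54 + 228·x + 432·x^2 + 288·x^3 + 192·x^4)·Dx + (11 + 124·x + 464·x^2 + 704·x^3 + 592·x^4 + 320·x^5)·Dx^2 + (-4 - 19·x - 17·x^2 + 42·x^3 + 116·x^4 + 136·x^5 + 64·x^6)·Dx^3  (order 3).
h: a_k = -1, 5, -9, 3, -23, -9/5, -75, -211/7, -267, -511/3, …
ICs: h(0) = -1, h′(0) = 5, h′′(0) = -18.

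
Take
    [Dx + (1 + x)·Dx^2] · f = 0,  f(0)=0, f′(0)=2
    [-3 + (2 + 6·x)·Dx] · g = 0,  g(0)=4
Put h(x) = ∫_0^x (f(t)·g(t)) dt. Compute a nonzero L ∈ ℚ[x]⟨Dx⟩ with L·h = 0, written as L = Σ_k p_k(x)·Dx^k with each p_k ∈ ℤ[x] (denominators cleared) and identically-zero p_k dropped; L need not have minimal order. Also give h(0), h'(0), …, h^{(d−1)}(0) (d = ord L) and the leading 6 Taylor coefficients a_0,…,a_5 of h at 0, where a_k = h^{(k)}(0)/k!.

f: a_k = 0, 2, -1, 2/3, -1/2, 2/5, …
g: a_k = 4, 6, -9/2, 27/4, -405/32, 1701/64, …
Product ⇒ symmetric product L₀, ord ≤ 2.
h=∫₀ˣh₀: take L = L₀·Dx.
L = (21 + 9·x)·Dx + (-8 - 24·x)·Dx^2 + (4 + 28·x + 60·x^2 + 36·x^3)·Dx^3  (order 3).
h: a_k = 0, 0, 4, 8/3, -37/12, 4, …
ICs: h(0) = 0, h′(0) = 0, h′′(0) = 8.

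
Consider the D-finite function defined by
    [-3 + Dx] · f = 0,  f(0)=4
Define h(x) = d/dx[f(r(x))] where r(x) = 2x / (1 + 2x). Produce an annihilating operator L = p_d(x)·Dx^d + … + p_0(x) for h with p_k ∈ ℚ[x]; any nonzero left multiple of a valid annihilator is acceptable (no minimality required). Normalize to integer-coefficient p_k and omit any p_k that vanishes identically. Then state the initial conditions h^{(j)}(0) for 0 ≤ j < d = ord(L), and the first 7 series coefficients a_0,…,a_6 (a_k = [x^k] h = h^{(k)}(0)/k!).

f: a_k = 4, 12, 18, 18, 27/2, 81/10, 81/20, …
Substitute x→r, Dx→(1/r')Dx; clear ⇒ L₀.
h=h₀': d/dx-closure on L₀ ⇒ L.
L = (2 - 8·x) + (-1 - 4·x - 4·x^2)·Dx  (order 1).
h: a_k = 24, 48, -144, 96, 336, -6624/5, 13152/5, …
ICs: h(0) = 24.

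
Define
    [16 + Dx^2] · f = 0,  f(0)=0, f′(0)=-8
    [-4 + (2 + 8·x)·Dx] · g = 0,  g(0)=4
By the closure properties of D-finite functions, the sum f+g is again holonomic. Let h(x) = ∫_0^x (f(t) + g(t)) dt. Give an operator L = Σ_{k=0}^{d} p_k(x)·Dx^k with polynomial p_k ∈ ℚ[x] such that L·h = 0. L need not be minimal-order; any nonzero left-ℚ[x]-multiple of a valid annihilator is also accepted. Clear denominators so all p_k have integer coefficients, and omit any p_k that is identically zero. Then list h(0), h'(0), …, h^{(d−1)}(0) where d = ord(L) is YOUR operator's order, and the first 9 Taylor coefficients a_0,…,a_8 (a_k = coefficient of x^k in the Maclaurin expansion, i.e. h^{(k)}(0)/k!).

L = (-224 - 1024·x - 2048·x^2)·Dx + (48 + 704·x + 3072·x^2 + 4096·x^3)·Dx^2 + (-14 - 64·x - 128·x^2)·Dx^3 + (3 + 44·x + 192·x^2 + 256·x^3)·Dx^4  (order 4).
h: a_k = 0, 4, 0, -8/3, 28/3, -8, 712/45, -48, 41836/315, …
ICs: h(0) = 0, h′(0) = 4, h′′(0) = 0, h′′′(0) = -16.

f: a_k = 0, -8, 0, 64/3, 0, -256/15, 0, 2048/315, 0, …
g: a_k = 4, 8, -8, 16, -40, 112, -336, 1056, -3432, …
Weyl lclm of L_f,L_g ⇒ L₀ (ord ≤ 3).
∫: right-multiply L₀ by Dx.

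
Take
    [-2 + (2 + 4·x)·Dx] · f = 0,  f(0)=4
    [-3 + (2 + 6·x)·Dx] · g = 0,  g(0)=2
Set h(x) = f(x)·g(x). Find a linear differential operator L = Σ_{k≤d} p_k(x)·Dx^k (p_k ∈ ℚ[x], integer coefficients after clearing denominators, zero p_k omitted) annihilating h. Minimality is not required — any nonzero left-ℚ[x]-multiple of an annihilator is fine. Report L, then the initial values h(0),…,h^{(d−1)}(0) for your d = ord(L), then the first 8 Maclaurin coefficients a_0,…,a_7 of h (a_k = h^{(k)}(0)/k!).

f: a_k = 4, 4, -2, 2, -5/2, 7/2, -21/4, 33/4, …
g: a_k = 2, 3, -9/4, 27/8, -405/64, 1701/128, -15309/512, 72171/1024, …
Product ⇒ symmetric product L₀, ord ≤ 1.
L = (-5 - 12·x) + (2 + 10·x + 12·x^2)·Dx  (order 1).
h: a_k = 8, 20, -1, 5/2, -101/16, 515/32, -5301/128, 27525/256, …
ICs: h(0) = 8.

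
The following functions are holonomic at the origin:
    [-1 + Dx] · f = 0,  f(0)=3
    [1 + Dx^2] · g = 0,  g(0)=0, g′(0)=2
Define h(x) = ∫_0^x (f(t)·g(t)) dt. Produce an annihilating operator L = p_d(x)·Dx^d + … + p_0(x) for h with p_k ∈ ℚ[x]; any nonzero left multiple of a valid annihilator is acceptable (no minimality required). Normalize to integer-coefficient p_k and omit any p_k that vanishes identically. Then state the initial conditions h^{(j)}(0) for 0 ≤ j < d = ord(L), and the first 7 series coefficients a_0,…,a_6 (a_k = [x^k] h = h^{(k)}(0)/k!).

f: a_k = 3, 3, 3/2, 1/2, 1/8, 1/40, 1/240, …
g: a_k = 0, 2, 0, -1/3, 0, 1/60, 0, …
h₀=f·g: eliminate ⇒ L₀, order ≤ 1·2.
h=∫h₀ ⇒ L = L₀·Dx.
L = 2·Dx - 2·Dx^2 + Dx^3  (order 3).
h: a_k = 0, 0, 3, 2, 1/2, 0, -1/30, …
ICs: h(0) = 0, h′(0) = 0, h′′(0) = 6.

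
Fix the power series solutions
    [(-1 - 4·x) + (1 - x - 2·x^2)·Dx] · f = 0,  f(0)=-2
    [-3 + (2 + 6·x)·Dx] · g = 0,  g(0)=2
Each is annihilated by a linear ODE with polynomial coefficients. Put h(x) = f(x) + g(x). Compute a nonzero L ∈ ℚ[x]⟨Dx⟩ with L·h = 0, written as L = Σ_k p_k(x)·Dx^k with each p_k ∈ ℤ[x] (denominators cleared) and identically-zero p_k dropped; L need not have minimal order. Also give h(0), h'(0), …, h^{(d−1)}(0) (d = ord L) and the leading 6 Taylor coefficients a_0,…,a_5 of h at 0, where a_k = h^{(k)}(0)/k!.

f: a_k = -2, -2, -6, -10, -22, -42, …
g: a_k = 2, 3, -9/4, 27/8, -405/64, 1701/128, …
f+g: L₀ = lclm(L_f,L_g), ord ≤ 1+1.
L = (-45 - 207·x - 306·x^2 - 360·x^3) + (33 + 174·x + 573·x^2 + 1044·x^3 + 900·x^4)·Dx + (2 - 30·x - 138·x^2 + 38·x^3 + 504·x^4 + 360·x^5)·Dx^2  (order 2).
h: a_k = 0, 1, -33/4, -53/8, -1813/64, -3675/128, …
ICs: h(0) = 0, h′(0) = 1.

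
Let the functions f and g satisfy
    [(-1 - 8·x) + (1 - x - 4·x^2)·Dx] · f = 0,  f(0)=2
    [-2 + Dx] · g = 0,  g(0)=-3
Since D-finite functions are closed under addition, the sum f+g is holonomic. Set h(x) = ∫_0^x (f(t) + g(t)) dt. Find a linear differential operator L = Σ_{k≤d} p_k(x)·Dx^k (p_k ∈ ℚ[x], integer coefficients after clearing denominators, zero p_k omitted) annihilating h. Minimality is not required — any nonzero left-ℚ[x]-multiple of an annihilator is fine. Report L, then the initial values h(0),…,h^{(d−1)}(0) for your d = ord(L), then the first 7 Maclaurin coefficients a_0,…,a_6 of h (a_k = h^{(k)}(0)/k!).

f: a_k = 2, 2, 10, 18, 58, 130, 362, …
g: a_k = -3, -6, -6, -4, -2, -4/5, -4/15, …
f+g: L₀ = lclm(L_f,L_g), ord ≤ 1+1.
∫: right-multiply L₀ by Dx.
L = (-16 - 20·x - 240·x^2 - 128·x^3)·Dx + (6 + 32·x + 124·x^2 - 32·x^3 - 64·x^4)·Dx^2 + (1 - 11·x - 2·x^2 + 48·x^3 + 32·x^4)·Dx^3  (order 3).
h: a_k = 0, -1, -2, 4/3, 7/2, 56/5, 323/15, …
ICs: h(0) = 0, h′(0) = -1, h′′(0) = -4.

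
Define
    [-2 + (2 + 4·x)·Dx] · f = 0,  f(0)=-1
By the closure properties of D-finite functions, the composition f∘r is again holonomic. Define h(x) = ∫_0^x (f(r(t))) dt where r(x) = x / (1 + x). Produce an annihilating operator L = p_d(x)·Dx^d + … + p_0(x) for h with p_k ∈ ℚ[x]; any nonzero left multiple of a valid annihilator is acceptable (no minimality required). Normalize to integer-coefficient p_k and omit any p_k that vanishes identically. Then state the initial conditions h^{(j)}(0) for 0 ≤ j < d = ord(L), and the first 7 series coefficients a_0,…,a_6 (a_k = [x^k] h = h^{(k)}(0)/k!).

L = -Dx + (1 + 4·x + 3·x^2)·Dx^2  (order 2).
h: a_k = 0, -1, -1/2, 1/2, -5/8, 37/40, -25/16, …
ICs: h(0) = 0, h′(0) = -1.

f: a_k = -1, -1, 1/2, -1/2, 5/8, -7/8, 21/16, …
L₀ from L_f via x↦r, Dx↦r'^{-1}Dx.
∫: right-multiply L₀ by Dx.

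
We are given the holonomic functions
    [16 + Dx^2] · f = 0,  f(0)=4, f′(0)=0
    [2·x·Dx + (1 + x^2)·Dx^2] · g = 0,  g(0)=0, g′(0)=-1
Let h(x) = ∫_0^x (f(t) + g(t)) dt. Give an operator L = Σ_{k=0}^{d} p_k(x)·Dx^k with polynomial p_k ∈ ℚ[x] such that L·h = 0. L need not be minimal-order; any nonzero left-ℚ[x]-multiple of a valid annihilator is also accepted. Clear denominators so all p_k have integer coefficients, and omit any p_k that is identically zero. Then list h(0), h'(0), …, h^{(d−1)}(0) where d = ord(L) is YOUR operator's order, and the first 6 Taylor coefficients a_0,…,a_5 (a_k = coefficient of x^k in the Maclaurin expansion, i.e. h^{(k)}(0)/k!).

f: a_k = 4, 0, -32, 0, 128/3, 0, …
g: a_k = 0, -1, 0, 1/3, 0, -1/5, …
L₀ := lclm(L_f,L_g); ord L₀ ≤ 2+2.
h=∫h₀ ⇒ L = L₀·Dx.
L = (64·x + 704·x^3 + 256·x^5)·Dx^2 + (112 + 416·x^2 + 432·x^4 + 128·x^6)·Dx^3 + (4·x + 44·x^3 + 16·x^5)·Dx^4 + (7 + 26·x^2 + 27·x^4 + 8·x^6)·Dx^5  (order 5).
h: a_k = 0, 4, -1/2, -32/3, 1/12, 128/15, …
ICs: h(0) = 0, h′(0) = 4, h′′(0) = -1, h′′′(0) = -64, h′′′′(0) = 2.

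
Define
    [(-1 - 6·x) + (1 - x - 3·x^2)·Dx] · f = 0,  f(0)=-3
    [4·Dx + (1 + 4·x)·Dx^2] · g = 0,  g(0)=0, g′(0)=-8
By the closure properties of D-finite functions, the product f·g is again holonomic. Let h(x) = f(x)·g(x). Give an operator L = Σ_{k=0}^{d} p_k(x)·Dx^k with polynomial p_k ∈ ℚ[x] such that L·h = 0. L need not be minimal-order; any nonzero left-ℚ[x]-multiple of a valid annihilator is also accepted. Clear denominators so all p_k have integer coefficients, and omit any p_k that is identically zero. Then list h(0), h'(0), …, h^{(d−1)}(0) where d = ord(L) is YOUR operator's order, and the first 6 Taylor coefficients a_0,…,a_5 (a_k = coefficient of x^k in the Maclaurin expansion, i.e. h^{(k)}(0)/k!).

L = (10 + 48·x) + (-2 + 24·x + 60·x^2)·Dx + (-1 - 3·x + 7·x^2 + 12·x^3)·Dx^2  (order 2).
h: a_k = 0, 24, -24, 176, -280, 7384/5, …
ICs: h(0) = 0, h′(0) = 24.

f: a_k = -3, -3, -12, -21, -57, -120, …
g: a_k = 0, -8, 16, -128/3, 128, -2048/5, …
f·g: L₀ = L_f ⊗_s L_g, ord ≤ 1·2.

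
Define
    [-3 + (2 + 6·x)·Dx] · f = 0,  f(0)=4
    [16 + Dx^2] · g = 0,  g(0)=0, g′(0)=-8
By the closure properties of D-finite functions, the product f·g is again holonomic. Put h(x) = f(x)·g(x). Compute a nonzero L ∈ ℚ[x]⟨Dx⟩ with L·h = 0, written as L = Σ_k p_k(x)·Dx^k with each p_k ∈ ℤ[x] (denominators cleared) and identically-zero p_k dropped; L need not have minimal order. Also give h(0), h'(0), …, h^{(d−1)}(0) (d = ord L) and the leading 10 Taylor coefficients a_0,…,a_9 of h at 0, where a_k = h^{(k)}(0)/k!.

f: a_k = 4, 6, -9/2, 27/4, -405/32, 1701/64, -15309/256, 72171/512, -2814669/8192, 14073345/16384, …
g: a_k = 0, -8, 0, 64/3, 0, -256/15, 0, 2048/315, 0, -4096/2835, …
Product ⇒ symmetric product L₀, ord ≤ 2.
L = (91 + 384·x + 576·x^2) + (-12 - 36·x)·Dx + (4 + 24·x + 36·x^2)·Dx^2  (order 2).
h: a_k = 0, -32, -48, 364/3, 74, -3781/60, -6841/40, 3137023/10080, -855943/1344, 4801378103/2903040, …
ICs: h(0) = 0, h′(0) = -32.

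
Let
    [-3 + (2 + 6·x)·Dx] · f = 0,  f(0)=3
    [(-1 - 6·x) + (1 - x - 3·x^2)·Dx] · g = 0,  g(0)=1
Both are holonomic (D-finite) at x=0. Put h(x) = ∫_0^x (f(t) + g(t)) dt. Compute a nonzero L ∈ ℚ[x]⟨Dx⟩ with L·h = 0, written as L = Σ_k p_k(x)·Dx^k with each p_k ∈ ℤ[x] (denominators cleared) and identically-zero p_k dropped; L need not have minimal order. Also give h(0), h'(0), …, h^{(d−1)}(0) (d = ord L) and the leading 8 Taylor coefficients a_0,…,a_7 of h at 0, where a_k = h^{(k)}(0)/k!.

f: a_k = 3, 9/2, -27/8, 81/16, -1215/128, 5103/256, -45927/1024, 216513/2048, …
g: a_k = 1, 1, 4, 7, 19, 40, 97, 217, …
L₀ := lclm(L_f,L_g); ord L₀ ≤ 1+1.
Integrate: L := L₀·Dx.
L = (57 + 297·x + 567·x^2 + 810·x^3)·Dx + (-41 - 246·x - 891·x^2 - 1998·x^3 - 2025·x^4)·Dx^2 + (-2 + 38·x + 186·x^2 - 54·x^3 - 918·x^4 - 810·x^5)·Dx^3  (order 3).
h: a_k = 0, 4, 11/4, 5/24, 193/64, 1217/640, 15343/1536, 53401/7168, …
ICs: h(0) = 0, h′(0) = 4, h′′(0) = 11/2.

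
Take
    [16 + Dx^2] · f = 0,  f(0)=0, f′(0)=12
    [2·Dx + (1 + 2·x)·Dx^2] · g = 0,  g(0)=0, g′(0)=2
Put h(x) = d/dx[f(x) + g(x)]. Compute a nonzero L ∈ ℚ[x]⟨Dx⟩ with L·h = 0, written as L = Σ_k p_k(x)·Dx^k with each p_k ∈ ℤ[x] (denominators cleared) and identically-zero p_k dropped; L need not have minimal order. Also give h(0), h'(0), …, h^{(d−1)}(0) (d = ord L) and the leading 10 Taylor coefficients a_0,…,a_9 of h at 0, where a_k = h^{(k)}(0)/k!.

L = (160 + 256·x + 256·x^2) + (48 + 224·x + 384·x^2 + 256·x^3)·Dx + (10 + 16·x + 16·x^2)·Dx^2 + (3 + 14·x + 24·x^2 + 16·x^3)·Dx^3  (order 3).
h: a_k = 14, -4, -88, -16, 160, -64, 896/15, -256, 55808/105, -1024, …
ICs: h(0) = 14, h′(0) = -4, h′′(0) = -176.

f: a_k = 0, 12, 0, -32, 0, 128/5, 0, -1024/105, 0, 2048/945, …
g: a_k = 0, 2, -2, 8/3, -4, 32/5, -32/3, 128/7, -32, 512/9, …
Weyl lclm of L_f,L_g ⇒ L₀ (ord ≤ 4).
h₀' ⇒ L via d/dx closure of L₀.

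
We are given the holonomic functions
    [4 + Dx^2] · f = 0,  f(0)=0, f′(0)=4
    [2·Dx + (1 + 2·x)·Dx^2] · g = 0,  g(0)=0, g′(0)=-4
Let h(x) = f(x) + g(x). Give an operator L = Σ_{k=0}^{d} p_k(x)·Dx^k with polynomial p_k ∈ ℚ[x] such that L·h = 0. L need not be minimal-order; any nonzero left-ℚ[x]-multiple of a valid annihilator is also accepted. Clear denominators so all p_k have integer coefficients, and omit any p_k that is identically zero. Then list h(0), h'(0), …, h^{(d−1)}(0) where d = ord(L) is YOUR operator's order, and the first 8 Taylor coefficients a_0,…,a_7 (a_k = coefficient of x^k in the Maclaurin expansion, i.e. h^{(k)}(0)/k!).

f: a_k = 0, 4, 0, -8/3, 0, 8/15, 0, -16/315, …
g: a_k = 0, -4, 4, -16/3, 8, -64/5, 64/3, -256/7, …
Weyl lclm of L_f,L_g ⇒ L₀ (ord ≤ 4).
L = (56 + 32·x + 32·x^2)·Dx + (12 + 40·x + 48·x^2 + 32·x^3)·Dx^2 + (14 + 8·x + 8·x^2)·Dx^3 + (3 + 10·x + 12·x^2 + 8·x^3)·Dx^4  (order 4).
h: a_k = 0, 0, 4, -8, 8, -184/15, 64/3, -1648/45, …
ICs: h(0) = 0, h′(0) = 0, h′′(0) = 8, h′′′(0) = -48.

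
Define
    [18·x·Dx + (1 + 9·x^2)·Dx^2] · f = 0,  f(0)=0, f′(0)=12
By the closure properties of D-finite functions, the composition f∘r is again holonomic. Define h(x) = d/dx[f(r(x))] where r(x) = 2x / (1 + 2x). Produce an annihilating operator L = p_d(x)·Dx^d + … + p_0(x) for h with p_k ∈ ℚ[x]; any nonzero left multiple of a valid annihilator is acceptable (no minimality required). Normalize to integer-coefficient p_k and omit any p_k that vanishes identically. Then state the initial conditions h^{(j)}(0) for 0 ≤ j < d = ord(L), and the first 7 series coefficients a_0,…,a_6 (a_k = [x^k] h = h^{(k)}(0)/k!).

L = (4 + 80·x) + (1 + 4·x + 40·x^2)·Dx  (order 1).
h: a_k = 24, -96, -576, 6144, -1536, -239616, 1019904, …
ICs: h(0) = 24.

f: a_k = 0, 12, 0, -36, 0, 972/5, 0, …
f∘r: x↦r, Dx↦Dx/r' in L_f ⇒ L₀.
Differentiate: ansatz ord ≤ ord L₀ ⇒ L.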